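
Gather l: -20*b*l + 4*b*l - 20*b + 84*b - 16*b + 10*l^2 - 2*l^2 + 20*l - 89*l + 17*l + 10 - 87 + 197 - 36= 48*b + 8*l^2 + l*(-16*b - 52) + 84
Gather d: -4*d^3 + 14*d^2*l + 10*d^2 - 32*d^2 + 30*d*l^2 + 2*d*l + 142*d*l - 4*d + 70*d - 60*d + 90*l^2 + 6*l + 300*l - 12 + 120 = -4*d^3 + d^2*(14*l - 22) + d*(30*l^2 + 144*l + 6) + 90*l^2 + 306*l + 108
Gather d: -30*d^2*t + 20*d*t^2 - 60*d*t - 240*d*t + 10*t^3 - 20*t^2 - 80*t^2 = -30*d^2*t + d*(20*t^2 - 300*t) + 10*t^3 - 100*t^2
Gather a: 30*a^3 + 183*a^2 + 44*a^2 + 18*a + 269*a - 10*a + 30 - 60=30*a^3 + 227*a^2 + 277*a - 30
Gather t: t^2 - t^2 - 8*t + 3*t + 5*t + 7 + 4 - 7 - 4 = 0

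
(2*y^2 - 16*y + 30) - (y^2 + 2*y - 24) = y^2 - 18*y + 54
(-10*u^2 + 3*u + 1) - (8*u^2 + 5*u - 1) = -18*u^2 - 2*u + 2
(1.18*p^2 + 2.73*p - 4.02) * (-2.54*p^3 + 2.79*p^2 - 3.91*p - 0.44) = -2.9972*p^5 - 3.642*p^4 + 13.2137*p^3 - 22.4093*p^2 + 14.517*p + 1.7688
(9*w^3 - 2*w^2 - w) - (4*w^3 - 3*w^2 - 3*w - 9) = 5*w^3 + w^2 + 2*w + 9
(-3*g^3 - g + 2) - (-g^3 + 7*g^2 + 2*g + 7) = -2*g^3 - 7*g^2 - 3*g - 5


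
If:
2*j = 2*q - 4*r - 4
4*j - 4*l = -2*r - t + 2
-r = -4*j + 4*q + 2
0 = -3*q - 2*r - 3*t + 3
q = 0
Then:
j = 2/9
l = -43/108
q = 0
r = -10/9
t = 47/27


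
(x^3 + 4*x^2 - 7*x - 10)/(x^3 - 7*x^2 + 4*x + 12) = (x + 5)/(x - 6)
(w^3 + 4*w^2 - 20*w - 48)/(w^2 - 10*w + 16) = (w^3 + 4*w^2 - 20*w - 48)/(w^2 - 10*w + 16)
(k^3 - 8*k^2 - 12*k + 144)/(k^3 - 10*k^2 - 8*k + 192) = (k - 6)/(k - 8)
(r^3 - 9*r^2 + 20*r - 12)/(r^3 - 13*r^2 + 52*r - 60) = (r - 1)/(r - 5)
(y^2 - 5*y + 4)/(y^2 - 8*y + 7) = (y - 4)/(y - 7)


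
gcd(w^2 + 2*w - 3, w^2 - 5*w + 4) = w - 1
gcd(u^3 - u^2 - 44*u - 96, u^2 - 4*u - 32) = u^2 - 4*u - 32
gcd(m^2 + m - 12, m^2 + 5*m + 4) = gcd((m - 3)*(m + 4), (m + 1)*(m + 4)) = m + 4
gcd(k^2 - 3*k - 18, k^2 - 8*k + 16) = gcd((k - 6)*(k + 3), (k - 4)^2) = 1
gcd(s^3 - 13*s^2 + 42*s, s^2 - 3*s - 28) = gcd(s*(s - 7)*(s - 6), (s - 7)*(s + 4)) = s - 7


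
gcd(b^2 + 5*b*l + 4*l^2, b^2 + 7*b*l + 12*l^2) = b + 4*l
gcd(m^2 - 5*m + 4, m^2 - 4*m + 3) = m - 1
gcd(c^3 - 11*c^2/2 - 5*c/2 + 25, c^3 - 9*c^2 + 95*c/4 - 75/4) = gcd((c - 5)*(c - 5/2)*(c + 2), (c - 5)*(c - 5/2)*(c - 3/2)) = c^2 - 15*c/2 + 25/2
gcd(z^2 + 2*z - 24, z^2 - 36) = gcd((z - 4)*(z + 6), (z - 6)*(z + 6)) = z + 6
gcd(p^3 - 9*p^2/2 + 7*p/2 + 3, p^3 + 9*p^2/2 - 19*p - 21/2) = p^2 - 5*p/2 - 3/2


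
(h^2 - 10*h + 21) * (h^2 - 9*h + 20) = h^4 - 19*h^3 + 131*h^2 - 389*h + 420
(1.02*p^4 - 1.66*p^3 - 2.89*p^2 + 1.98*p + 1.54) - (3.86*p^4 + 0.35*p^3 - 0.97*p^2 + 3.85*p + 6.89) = -2.84*p^4 - 2.01*p^3 - 1.92*p^2 - 1.87*p - 5.35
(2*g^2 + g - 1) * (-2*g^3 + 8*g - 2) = -4*g^5 - 2*g^4 + 18*g^3 + 4*g^2 - 10*g + 2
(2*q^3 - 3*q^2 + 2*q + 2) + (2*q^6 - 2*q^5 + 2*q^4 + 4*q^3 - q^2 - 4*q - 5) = 2*q^6 - 2*q^5 + 2*q^4 + 6*q^3 - 4*q^2 - 2*q - 3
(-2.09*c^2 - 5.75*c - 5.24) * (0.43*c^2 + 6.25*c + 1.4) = -0.8987*c^4 - 15.535*c^3 - 41.1167*c^2 - 40.8*c - 7.336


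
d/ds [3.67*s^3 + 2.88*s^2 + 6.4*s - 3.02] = 11.01*s^2 + 5.76*s + 6.4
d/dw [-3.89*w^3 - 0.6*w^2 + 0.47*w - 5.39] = -11.67*w^2 - 1.2*w + 0.47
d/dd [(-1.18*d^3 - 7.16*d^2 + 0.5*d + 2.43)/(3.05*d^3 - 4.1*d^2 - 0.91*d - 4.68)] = (-1.77635683940025e-15*d^5 + 26.676*d^4 - 0.9024*d^3 + 2.8983*d^2 + 86.9436*d - 0.1287)/(9.3025*d^6 - 25.01*d^5 + 11.259*d^4 - 21.086*d^3 + 39.2041*d^2 + 8.5176*d + 21.9024)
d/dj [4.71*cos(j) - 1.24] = -4.71*sin(j)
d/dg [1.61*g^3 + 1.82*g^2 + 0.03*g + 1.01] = 4.83*g^2 + 3.64*g + 0.03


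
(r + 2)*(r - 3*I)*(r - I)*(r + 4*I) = r^4 + 2*r^3 + 13*r^2 + 26*r - 12*I*r - 24*I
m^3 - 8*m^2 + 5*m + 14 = (m - 7)*(m - 2)*(m + 1)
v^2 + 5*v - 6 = (v - 1)*(v + 6)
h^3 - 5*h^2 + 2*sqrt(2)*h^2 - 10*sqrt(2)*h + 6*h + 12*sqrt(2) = (h - 3)*(h - 2)*(h + 2*sqrt(2))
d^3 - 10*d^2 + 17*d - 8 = (d - 8)*(d - 1)^2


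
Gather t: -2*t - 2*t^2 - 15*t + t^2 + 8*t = -t^2 - 9*t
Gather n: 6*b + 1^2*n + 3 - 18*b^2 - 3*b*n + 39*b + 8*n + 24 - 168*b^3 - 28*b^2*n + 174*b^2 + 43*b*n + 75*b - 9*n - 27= -168*b^3 + 156*b^2 + 120*b + n*(-28*b^2 + 40*b)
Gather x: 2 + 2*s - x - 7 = 2*s - x - 5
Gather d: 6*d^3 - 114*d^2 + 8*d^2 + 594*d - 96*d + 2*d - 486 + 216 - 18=6*d^3 - 106*d^2 + 500*d - 288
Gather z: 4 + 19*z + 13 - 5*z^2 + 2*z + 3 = -5*z^2 + 21*z + 20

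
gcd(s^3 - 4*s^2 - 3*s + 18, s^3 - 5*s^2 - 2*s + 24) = s^2 - s - 6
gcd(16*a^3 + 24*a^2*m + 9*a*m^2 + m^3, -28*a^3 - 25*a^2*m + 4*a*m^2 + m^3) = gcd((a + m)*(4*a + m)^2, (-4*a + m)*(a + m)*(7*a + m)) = a + m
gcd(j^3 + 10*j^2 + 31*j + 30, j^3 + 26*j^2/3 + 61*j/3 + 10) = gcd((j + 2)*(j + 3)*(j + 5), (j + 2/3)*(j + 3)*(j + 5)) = j^2 + 8*j + 15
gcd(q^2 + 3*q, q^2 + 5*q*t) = q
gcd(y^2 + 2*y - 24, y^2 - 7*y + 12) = y - 4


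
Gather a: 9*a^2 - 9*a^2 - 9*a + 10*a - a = 0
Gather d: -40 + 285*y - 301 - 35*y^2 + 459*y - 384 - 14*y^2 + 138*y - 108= -49*y^2 + 882*y - 833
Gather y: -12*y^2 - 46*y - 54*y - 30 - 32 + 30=-12*y^2 - 100*y - 32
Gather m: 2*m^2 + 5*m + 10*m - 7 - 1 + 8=2*m^2 + 15*m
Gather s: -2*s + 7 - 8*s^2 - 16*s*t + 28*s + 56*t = -8*s^2 + s*(26 - 16*t) + 56*t + 7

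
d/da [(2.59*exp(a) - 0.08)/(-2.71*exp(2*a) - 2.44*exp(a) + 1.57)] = (7.0189*exp(2*a) - 0.4336*exp(a) + 3.8711)*exp(a)/(7.3441*exp(4*a) + 13.2248*exp(3*a) - 2.5558*exp(2*a) - 7.6616*exp(a) + 2.4649)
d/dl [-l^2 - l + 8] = -2*l - 1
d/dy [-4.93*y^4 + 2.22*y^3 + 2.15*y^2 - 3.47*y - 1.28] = -19.72*y^3 + 6.66*y^2 + 4.3*y - 3.47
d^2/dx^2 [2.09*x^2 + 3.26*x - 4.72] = 4.18000000000000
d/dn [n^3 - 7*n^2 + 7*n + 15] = 3*n^2 - 14*n + 7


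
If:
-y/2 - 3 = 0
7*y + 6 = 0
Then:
No Solution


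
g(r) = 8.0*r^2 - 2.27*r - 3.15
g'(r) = 16.0*r - 2.27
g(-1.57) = 20.13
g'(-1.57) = -27.39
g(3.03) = 63.42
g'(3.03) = 46.21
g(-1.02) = 7.49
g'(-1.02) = -18.59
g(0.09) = -3.29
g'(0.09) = -0.83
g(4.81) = 171.02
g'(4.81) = 74.69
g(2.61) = 45.42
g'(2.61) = 39.49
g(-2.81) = 66.40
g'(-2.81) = -47.23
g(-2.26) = 42.84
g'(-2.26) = -38.43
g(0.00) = -3.15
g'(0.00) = -2.27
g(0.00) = -3.15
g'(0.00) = -2.27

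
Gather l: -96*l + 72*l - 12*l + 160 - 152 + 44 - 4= 48 - 36*l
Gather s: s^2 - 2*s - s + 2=s^2 - 3*s + 2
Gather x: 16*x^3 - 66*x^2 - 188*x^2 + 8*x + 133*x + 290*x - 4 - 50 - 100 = 16*x^3 - 254*x^2 + 431*x - 154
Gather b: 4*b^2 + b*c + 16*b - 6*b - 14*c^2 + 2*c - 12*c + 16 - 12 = 4*b^2 + b*(c + 10) - 14*c^2 - 10*c + 4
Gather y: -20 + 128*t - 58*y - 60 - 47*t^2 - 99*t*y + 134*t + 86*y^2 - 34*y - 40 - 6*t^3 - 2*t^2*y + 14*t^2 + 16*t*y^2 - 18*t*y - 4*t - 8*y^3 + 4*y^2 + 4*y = -6*t^3 - 33*t^2 + 258*t - 8*y^3 + y^2*(16*t + 90) + y*(-2*t^2 - 117*t - 88) - 120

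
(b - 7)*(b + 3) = b^2 - 4*b - 21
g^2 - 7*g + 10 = (g - 5)*(g - 2)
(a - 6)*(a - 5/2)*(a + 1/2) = a^3 - 8*a^2 + 43*a/4 + 15/2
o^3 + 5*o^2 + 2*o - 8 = (o - 1)*(o + 2)*(o + 4)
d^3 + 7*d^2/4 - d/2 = d*(d - 1/4)*(d + 2)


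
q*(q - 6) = q^2 - 6*q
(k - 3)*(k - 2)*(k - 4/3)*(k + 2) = k^4 - 13*k^3/3 + 52*k/3 - 16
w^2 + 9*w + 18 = (w + 3)*(w + 6)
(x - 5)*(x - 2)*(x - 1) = x^3 - 8*x^2 + 17*x - 10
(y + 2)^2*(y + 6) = y^3 + 10*y^2 + 28*y + 24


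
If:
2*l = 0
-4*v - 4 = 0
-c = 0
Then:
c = 0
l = 0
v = -1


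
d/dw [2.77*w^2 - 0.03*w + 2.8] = 5.54*w - 0.03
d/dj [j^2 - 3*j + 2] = 2*j - 3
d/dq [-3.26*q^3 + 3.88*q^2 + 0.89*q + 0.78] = -9.78*q^2 + 7.76*q + 0.89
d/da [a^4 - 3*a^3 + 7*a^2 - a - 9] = 4*a^3 - 9*a^2 + 14*a - 1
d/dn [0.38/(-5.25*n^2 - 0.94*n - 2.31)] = (3.99*n + 0.3572)/(5.25*n^2 + 0.94*n + 2.31)^2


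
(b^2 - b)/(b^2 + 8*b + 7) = b*(b - 1)/(b^2 + 8*b + 7)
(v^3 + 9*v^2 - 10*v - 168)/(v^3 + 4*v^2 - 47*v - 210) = (v^2 + 3*v - 28)/(v^2 - 2*v - 35)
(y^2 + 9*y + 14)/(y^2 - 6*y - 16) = (y + 7)/(y - 8)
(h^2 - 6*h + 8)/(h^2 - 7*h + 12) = (h - 2)/(h - 3)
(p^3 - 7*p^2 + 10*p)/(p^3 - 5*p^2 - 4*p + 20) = p/(p + 2)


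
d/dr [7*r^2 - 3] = 14*r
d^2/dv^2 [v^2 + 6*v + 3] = 2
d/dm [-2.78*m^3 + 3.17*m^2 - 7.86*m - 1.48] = -8.34*m^2 + 6.34*m - 7.86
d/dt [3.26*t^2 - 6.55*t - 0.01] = 6.52*t - 6.55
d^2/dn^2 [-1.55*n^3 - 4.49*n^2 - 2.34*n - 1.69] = -9.3*n - 8.98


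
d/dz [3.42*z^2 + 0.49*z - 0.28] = 6.84*z + 0.49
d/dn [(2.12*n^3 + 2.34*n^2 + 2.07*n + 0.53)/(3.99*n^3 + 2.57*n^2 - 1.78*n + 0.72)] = (-3.8882*n^4 - 24.0658*n^3 - 11.25*n^2 + 0.6454*n + 2.4338)/(15.9201*n^6 + 20.5086*n^5 - 7.5995*n^4 - 3.4036*n^3 + 6.8692*n^2 - 2.5632*n + 0.5184)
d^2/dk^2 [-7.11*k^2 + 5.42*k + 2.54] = -14.2200000000000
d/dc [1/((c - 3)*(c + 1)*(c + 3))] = (-(c - 3)*(c + 1) - (c - 3)*(c + 3) - (c + 1)*(c + 3))/((c - 3)^2*(c + 1)^2*(c + 3)^2)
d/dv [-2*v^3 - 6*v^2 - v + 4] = -6*v^2 - 12*v - 1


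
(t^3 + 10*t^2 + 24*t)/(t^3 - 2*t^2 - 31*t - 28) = t*(t + 6)/(t^2 - 6*t - 7)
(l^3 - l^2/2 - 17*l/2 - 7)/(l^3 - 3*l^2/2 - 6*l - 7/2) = (l + 2)/(l + 1)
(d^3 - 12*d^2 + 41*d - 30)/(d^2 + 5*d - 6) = (d^2 - 11*d + 30)/(d + 6)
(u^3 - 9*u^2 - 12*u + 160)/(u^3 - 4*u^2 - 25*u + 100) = (u^2 - 4*u - 32)/(u^2 + u - 20)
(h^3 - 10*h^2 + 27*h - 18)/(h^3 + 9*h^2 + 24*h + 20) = (h^3 - 10*h^2 + 27*h - 18)/(h^3 + 9*h^2 + 24*h + 20)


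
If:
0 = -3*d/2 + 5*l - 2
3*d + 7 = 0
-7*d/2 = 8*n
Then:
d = -7/3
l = -3/10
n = 49/48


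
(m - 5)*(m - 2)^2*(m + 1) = m^4 - 8*m^3 + 15*m^2 + 4*m - 20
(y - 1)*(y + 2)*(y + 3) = y^3 + 4*y^2 + y - 6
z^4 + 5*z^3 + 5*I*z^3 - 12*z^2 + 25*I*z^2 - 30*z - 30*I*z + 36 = (z - 1)*(z + 6)*(z + 2*I)*(z + 3*I)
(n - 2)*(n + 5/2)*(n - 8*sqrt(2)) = n^3 - 8*sqrt(2)*n^2 + n^2/2 - 4*sqrt(2)*n - 5*n + 40*sqrt(2)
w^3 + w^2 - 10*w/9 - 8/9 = (w - 1)*(w + 2/3)*(w + 4/3)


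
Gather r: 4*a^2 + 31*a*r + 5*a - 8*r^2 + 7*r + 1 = 4*a^2 + 5*a - 8*r^2 + r*(31*a + 7) + 1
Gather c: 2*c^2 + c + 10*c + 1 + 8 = 2*c^2 + 11*c + 9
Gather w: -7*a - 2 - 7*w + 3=-7*a - 7*w + 1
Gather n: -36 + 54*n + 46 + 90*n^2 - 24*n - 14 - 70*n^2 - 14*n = 20*n^2 + 16*n - 4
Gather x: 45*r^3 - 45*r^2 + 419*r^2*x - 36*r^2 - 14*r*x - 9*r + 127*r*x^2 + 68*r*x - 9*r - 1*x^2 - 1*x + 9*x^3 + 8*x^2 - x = 45*r^3 - 81*r^2 - 18*r + 9*x^3 + x^2*(127*r + 7) + x*(419*r^2 + 54*r - 2)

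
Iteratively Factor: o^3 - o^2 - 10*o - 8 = (o + 2)*(o^2 - 3*o - 4) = (o - 4)*(o + 2)*(o + 1)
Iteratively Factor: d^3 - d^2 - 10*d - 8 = (d - 4)*(d^2 + 3*d + 2) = (d - 4)*(d + 2)*(d + 1)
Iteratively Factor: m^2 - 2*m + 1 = (m - 1)*(m - 1)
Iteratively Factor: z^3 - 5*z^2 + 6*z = (z - 3)*(z^2 - 2*z) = z*(z - 3)*(z - 2)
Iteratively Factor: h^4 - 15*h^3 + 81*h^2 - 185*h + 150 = (h - 5)*(h^3 - 10*h^2 + 31*h - 30) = (h - 5)^2*(h^2 - 5*h + 6) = (h - 5)^2*(h - 2)*(h - 3)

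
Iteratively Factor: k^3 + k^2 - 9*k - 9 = (k + 3)*(k^2 - 2*k - 3) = (k - 3)*(k + 3)*(k + 1)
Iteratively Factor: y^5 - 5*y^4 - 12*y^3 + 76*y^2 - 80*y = (y - 2)*(y^4 - 3*y^3 - 18*y^2 + 40*y) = (y - 5)*(y - 2)*(y^3 + 2*y^2 - 8*y) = (y - 5)*(y - 2)*(y + 4)*(y^2 - 2*y) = (y - 5)*(y - 2)^2*(y + 4)*(y)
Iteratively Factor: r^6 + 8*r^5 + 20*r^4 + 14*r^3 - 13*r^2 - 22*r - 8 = (r + 1)*(r^5 + 7*r^4 + 13*r^3 + r^2 - 14*r - 8) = (r + 1)^2*(r^4 + 6*r^3 + 7*r^2 - 6*r - 8) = (r + 1)^2*(r + 2)*(r^3 + 4*r^2 - r - 4) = (r + 1)^3*(r + 2)*(r^2 + 3*r - 4) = (r - 1)*(r + 1)^3*(r + 2)*(r + 4)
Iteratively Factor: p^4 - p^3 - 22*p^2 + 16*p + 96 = (p - 4)*(p^3 + 3*p^2 - 10*p - 24) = (p - 4)*(p - 3)*(p^2 + 6*p + 8) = (p - 4)*(p - 3)*(p + 2)*(p + 4)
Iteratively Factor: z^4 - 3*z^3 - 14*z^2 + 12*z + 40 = (z + 2)*(z^3 - 5*z^2 - 4*z + 20) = (z + 2)^2*(z^2 - 7*z + 10) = (z - 2)*(z + 2)^2*(z - 5)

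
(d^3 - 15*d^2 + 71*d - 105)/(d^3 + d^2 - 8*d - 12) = (d^2 - 12*d + 35)/(d^2 + 4*d + 4)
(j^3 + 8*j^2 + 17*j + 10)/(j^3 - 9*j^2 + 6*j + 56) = (j^2 + 6*j + 5)/(j^2 - 11*j + 28)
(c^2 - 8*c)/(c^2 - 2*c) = (c - 8)/(c - 2)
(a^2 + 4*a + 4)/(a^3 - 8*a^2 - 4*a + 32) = (a + 2)/(a^2 - 10*a + 16)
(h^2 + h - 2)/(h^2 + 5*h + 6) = (h - 1)/(h + 3)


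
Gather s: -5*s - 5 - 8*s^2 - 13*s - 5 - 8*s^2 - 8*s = -16*s^2 - 26*s - 10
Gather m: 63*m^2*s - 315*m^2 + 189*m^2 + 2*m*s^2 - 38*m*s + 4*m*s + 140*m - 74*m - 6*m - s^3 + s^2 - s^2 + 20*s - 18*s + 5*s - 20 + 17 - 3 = m^2*(63*s - 126) + m*(2*s^2 - 34*s + 60) - s^3 + 7*s - 6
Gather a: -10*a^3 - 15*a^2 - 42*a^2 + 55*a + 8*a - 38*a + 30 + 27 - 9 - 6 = -10*a^3 - 57*a^2 + 25*a + 42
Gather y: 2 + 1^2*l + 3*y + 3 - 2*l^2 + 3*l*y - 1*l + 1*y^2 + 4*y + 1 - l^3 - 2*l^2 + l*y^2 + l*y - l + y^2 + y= -l^3 - 4*l^2 - l + y^2*(l + 2) + y*(4*l + 8) + 6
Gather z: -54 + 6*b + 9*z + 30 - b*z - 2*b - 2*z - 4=4*b + z*(7 - b) - 28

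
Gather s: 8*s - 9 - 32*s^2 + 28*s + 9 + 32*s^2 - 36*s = 0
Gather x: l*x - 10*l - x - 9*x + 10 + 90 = -10*l + x*(l - 10) + 100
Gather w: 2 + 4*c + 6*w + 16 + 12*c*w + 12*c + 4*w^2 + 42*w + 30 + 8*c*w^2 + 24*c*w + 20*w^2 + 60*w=16*c + w^2*(8*c + 24) + w*(36*c + 108) + 48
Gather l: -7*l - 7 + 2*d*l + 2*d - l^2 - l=2*d - l^2 + l*(2*d - 8) - 7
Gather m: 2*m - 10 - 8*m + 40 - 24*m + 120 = 150 - 30*m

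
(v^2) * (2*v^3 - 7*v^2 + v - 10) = 2*v^5 - 7*v^4 + v^3 - 10*v^2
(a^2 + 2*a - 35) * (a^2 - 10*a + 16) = a^4 - 8*a^3 - 39*a^2 + 382*a - 560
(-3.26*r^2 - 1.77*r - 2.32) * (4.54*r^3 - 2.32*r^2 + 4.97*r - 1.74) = -14.8004*r^5 - 0.472600000000001*r^4 - 22.6286*r^3 + 2.2579*r^2 - 8.4506*r + 4.0368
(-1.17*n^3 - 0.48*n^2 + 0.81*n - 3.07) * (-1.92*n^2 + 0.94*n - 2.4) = 2.2464*n^5 - 0.1782*n^4 + 0.8016*n^3 + 7.8078*n^2 - 4.8298*n + 7.368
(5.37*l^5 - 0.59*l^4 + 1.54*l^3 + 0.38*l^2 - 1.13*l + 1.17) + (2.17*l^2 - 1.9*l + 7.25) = 5.37*l^5 - 0.59*l^4 + 1.54*l^3 + 2.55*l^2 - 3.03*l + 8.42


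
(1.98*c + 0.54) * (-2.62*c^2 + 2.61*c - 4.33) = -5.1876*c^3 + 3.753*c^2 - 7.164*c - 2.3382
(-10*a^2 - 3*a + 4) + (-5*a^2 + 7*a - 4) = -15*a^2 + 4*a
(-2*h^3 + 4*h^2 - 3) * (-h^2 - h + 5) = 2*h^5 - 2*h^4 - 14*h^3 + 23*h^2 + 3*h - 15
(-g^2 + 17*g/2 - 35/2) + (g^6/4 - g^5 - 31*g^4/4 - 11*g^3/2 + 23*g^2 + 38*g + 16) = g^6/4 - g^5 - 31*g^4/4 - 11*g^3/2 + 22*g^2 + 93*g/2 - 3/2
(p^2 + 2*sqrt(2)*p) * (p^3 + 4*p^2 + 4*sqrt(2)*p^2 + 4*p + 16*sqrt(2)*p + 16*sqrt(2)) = p^5 + 4*p^4 + 6*sqrt(2)*p^4 + 20*p^3 + 24*sqrt(2)*p^3 + 24*sqrt(2)*p^2 + 64*p^2 + 64*p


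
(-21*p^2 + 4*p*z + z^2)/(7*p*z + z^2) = (-3*p + z)/z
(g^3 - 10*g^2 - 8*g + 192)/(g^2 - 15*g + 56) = (g^2 - 2*g - 24)/(g - 7)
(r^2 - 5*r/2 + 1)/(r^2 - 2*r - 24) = (-r^2 + 5*r/2 - 1)/(-r^2 + 2*r + 24)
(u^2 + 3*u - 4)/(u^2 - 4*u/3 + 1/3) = 3*(u + 4)/(3*u - 1)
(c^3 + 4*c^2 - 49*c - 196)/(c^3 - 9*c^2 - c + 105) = (c^2 + 11*c + 28)/(c^2 - 2*c - 15)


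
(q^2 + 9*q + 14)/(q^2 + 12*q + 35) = (q + 2)/(q + 5)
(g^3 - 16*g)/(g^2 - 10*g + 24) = g*(g + 4)/(g - 6)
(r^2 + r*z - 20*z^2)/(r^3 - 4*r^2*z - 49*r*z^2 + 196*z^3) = (-r - 5*z)/(-r^2 + 49*z^2)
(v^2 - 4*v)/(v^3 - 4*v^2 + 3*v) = (v - 4)/(v^2 - 4*v + 3)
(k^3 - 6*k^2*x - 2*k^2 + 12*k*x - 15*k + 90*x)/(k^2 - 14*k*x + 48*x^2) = (-k^2 + 2*k + 15)/(-k + 8*x)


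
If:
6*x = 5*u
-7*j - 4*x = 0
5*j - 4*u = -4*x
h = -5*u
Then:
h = 0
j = 0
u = 0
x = 0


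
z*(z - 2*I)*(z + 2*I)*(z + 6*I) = z^4 + 6*I*z^3 + 4*z^2 + 24*I*z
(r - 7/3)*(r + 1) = r^2 - 4*r/3 - 7/3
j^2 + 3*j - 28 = (j - 4)*(j + 7)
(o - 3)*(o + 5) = o^2 + 2*o - 15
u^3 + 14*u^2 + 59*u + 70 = (u + 2)*(u + 5)*(u + 7)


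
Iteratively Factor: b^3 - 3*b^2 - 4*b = (b)*(b^2 - 3*b - 4) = b*(b + 1)*(b - 4)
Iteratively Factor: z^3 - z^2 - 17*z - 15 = (z + 3)*(z^2 - 4*z - 5) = (z - 5)*(z + 3)*(z + 1)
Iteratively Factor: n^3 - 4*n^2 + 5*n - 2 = (n - 1)*(n^2 - 3*n + 2) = (n - 1)^2*(n - 2)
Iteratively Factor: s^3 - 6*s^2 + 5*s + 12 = (s + 1)*(s^2 - 7*s + 12) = (s - 4)*(s + 1)*(s - 3)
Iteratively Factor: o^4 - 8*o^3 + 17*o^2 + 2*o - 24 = (o - 4)*(o^3 - 4*o^2 + o + 6) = (o - 4)*(o - 3)*(o^2 - o - 2) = (o - 4)*(o - 3)*(o + 1)*(o - 2)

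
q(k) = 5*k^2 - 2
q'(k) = 10*k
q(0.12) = -1.93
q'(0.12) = 1.20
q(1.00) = 3.00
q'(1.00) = 10.00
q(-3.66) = 64.98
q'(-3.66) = -36.60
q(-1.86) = 15.30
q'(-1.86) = -18.60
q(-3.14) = 47.30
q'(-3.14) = -31.40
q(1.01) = 3.10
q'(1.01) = 10.10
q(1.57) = 10.32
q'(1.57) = 15.70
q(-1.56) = 10.17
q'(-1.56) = -15.60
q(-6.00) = 178.00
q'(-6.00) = -60.00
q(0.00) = -2.00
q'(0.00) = 0.00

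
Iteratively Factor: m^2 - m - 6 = (m - 3)*(m + 2)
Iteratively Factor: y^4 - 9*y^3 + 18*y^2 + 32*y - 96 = (y - 3)*(y^3 - 6*y^2 + 32) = (y - 4)*(y - 3)*(y^2 - 2*y - 8) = (y - 4)^2*(y - 3)*(y + 2)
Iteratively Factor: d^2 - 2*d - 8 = (d + 2)*(d - 4)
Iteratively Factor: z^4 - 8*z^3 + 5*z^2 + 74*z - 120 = (z - 2)*(z^3 - 6*z^2 - 7*z + 60) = (z - 4)*(z - 2)*(z^2 - 2*z - 15) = (z - 4)*(z - 2)*(z + 3)*(z - 5)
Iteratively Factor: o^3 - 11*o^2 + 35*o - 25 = (o - 5)*(o^2 - 6*o + 5) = (o - 5)^2*(o - 1)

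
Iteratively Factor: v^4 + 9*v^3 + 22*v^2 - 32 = (v + 2)*(v^3 + 7*v^2 + 8*v - 16) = (v + 2)*(v + 4)*(v^2 + 3*v - 4) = (v - 1)*(v + 2)*(v + 4)*(v + 4)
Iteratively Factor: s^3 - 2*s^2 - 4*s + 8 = (s - 2)*(s^2 - 4) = (s - 2)^2*(s + 2)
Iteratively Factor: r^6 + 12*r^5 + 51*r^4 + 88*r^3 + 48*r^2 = (r)*(r^5 + 12*r^4 + 51*r^3 + 88*r^2 + 48*r) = r^2*(r^4 + 12*r^3 + 51*r^2 + 88*r + 48) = r^2*(r + 4)*(r^3 + 8*r^2 + 19*r + 12) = r^2*(r + 4)^2*(r^2 + 4*r + 3) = r^2*(r + 3)*(r + 4)^2*(r + 1)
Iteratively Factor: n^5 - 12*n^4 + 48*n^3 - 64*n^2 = (n - 4)*(n^4 - 8*n^3 + 16*n^2) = n*(n - 4)*(n^3 - 8*n^2 + 16*n) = n^2*(n - 4)*(n^2 - 8*n + 16) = n^2*(n - 4)^2*(n - 4)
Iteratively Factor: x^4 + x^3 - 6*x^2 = (x - 2)*(x^3 + 3*x^2) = x*(x - 2)*(x^2 + 3*x) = x^2*(x - 2)*(x + 3)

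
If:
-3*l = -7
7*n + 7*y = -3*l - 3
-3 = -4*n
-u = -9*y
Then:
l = 7/3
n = 3/4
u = -549/28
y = -61/28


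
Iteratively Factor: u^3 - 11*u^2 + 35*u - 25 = (u - 5)*(u^2 - 6*u + 5) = (u - 5)*(u - 1)*(u - 5)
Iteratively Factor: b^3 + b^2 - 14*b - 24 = (b - 4)*(b^2 + 5*b + 6) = (b - 4)*(b + 3)*(b + 2)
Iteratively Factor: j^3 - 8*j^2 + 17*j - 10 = (j - 5)*(j^2 - 3*j + 2) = (j - 5)*(j - 2)*(j - 1)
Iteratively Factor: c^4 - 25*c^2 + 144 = (c - 4)*(c^3 + 4*c^2 - 9*c - 36) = (c - 4)*(c - 3)*(c^2 + 7*c + 12) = (c - 4)*(c - 3)*(c + 4)*(c + 3)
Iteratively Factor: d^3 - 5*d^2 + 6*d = (d - 2)*(d^2 - 3*d) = (d - 3)*(d - 2)*(d)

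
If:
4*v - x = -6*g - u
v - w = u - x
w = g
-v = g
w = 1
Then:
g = 1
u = x - 2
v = -1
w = 1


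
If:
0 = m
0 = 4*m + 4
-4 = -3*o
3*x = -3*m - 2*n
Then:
No Solution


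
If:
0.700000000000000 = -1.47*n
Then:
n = -0.48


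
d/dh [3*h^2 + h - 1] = 6*h + 1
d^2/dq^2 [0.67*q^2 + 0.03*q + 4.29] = 1.34000000000000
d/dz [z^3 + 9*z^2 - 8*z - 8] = 3*z^2 + 18*z - 8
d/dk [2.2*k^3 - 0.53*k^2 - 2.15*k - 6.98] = 6.6*k^2 - 1.06*k - 2.15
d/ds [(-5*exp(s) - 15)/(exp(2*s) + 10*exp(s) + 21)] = 5*exp(s)/(exp(2*s) + 14*exp(s) + 49)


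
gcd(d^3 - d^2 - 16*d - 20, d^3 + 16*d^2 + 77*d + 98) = d + 2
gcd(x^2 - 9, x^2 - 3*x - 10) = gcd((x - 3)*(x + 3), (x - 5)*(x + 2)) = 1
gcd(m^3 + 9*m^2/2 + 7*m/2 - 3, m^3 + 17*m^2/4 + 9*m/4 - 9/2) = m^2 + 5*m + 6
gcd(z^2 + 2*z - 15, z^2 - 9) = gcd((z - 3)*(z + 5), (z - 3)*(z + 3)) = z - 3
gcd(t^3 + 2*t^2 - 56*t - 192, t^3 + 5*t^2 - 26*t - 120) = t^2 + 10*t + 24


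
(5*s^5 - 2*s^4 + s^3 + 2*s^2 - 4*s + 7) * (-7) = -35*s^5 + 14*s^4 - 7*s^3 - 14*s^2 + 28*s - 49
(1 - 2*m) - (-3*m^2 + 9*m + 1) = 3*m^2 - 11*m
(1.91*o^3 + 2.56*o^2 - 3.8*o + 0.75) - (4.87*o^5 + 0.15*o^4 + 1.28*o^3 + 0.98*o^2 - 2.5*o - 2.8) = -4.87*o^5 - 0.15*o^4 + 0.63*o^3 + 1.58*o^2 - 1.3*o + 3.55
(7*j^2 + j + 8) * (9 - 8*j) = -56*j^3 + 55*j^2 - 55*j + 72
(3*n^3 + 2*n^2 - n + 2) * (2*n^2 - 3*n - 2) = 6*n^5 - 5*n^4 - 14*n^3 + 3*n^2 - 4*n - 4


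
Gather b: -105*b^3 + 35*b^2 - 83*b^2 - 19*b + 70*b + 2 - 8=-105*b^3 - 48*b^2 + 51*b - 6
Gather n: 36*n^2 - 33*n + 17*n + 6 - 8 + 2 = 36*n^2 - 16*n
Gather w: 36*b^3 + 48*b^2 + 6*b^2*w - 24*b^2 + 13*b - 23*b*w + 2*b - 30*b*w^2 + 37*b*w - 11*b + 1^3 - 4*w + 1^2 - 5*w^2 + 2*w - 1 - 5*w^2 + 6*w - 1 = 36*b^3 + 24*b^2 + 4*b + w^2*(-30*b - 10) + w*(6*b^2 + 14*b + 4)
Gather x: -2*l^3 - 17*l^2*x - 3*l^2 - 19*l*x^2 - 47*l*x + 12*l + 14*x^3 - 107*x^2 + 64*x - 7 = -2*l^3 - 3*l^2 + 12*l + 14*x^3 + x^2*(-19*l - 107) + x*(-17*l^2 - 47*l + 64) - 7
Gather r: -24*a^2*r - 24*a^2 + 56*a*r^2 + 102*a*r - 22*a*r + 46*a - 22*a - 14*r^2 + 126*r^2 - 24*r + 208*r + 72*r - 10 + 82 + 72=-24*a^2 + 24*a + r^2*(56*a + 112) + r*(-24*a^2 + 80*a + 256) + 144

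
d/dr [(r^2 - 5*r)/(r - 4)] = (r^2 - 8*r + 20)/(r^2 - 8*r + 16)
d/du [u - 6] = 1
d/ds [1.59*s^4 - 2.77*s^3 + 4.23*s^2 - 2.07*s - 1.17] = 6.36*s^3 - 8.31*s^2 + 8.46*s - 2.07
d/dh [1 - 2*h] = -2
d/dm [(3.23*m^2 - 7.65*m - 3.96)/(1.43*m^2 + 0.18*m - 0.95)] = (11.5209*m^2 + 5.1886*m + 7.9803)/(2.0449*m^4 + 0.5148*m^3 - 2.6846*m^2 - 0.342*m + 0.9025)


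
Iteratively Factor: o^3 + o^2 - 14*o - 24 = (o + 2)*(o^2 - o - 12) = (o + 2)*(o + 3)*(o - 4)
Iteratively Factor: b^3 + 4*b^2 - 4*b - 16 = (b + 4)*(b^2 - 4) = (b - 2)*(b + 4)*(b + 2)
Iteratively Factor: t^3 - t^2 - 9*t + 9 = (t - 3)*(t^2 + 2*t - 3) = (t - 3)*(t - 1)*(t + 3)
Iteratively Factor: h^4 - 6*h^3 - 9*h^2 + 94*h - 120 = (h - 3)*(h^3 - 3*h^2 - 18*h + 40) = (h - 5)*(h - 3)*(h^2 + 2*h - 8) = (h - 5)*(h - 3)*(h - 2)*(h + 4)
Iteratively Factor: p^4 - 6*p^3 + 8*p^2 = (p - 4)*(p^3 - 2*p^2) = (p - 4)*(p - 2)*(p^2) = p*(p - 4)*(p - 2)*(p)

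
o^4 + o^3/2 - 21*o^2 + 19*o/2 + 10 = (o - 4)*(o - 1)*(o + 1/2)*(o + 5)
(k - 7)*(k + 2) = k^2 - 5*k - 14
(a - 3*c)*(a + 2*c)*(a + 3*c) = a^3 + 2*a^2*c - 9*a*c^2 - 18*c^3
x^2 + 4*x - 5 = (x - 1)*(x + 5)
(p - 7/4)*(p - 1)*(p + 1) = p^3 - 7*p^2/4 - p + 7/4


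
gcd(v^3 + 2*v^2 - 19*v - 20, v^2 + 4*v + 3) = v + 1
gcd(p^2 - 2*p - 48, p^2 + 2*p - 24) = p + 6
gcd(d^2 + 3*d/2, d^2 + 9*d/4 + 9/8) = d + 3/2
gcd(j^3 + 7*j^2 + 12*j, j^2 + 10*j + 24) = j + 4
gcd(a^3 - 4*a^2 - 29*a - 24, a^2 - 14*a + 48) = a - 8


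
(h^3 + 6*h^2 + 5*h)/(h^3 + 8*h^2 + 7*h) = (h + 5)/(h + 7)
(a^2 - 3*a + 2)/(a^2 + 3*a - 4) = (a - 2)/(a + 4)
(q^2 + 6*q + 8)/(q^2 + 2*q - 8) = (q + 2)/(q - 2)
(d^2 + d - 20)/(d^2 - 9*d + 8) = (d^2 + d - 20)/(d^2 - 9*d + 8)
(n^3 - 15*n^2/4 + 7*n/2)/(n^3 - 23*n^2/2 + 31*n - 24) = n*(4*n - 7)/(2*(2*n^2 - 19*n + 24))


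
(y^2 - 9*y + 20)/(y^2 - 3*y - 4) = (y - 5)/(y + 1)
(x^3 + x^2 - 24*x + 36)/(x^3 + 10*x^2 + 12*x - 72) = (x - 3)/(x + 6)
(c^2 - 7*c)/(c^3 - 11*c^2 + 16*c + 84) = c/(c^2 - 4*c - 12)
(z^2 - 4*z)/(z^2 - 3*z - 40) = z*(4 - z)/(-z^2 + 3*z + 40)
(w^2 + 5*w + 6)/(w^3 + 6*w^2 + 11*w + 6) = 1/(w + 1)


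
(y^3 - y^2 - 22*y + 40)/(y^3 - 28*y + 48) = (y + 5)/(y + 6)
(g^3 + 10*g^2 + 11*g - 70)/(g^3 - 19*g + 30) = (g + 7)/(g - 3)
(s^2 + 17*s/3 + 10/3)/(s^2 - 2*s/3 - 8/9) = 3*(s + 5)/(3*s - 4)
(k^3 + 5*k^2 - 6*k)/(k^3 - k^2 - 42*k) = (k - 1)/(k - 7)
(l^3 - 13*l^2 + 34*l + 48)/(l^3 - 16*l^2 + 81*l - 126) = (l^2 - 7*l - 8)/(l^2 - 10*l + 21)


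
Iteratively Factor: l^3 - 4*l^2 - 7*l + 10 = (l - 1)*(l^2 - 3*l - 10) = (l - 5)*(l - 1)*(l + 2)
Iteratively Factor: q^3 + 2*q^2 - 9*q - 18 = (q + 3)*(q^2 - q - 6) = (q - 3)*(q + 3)*(q + 2)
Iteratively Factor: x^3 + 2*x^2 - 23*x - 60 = (x + 3)*(x^2 - x - 20) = (x - 5)*(x + 3)*(x + 4)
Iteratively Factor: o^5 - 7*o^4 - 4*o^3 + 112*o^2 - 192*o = (o - 3)*(o^4 - 4*o^3 - 16*o^2 + 64*o) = (o - 4)*(o - 3)*(o^3 - 16*o) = (o - 4)^2*(o - 3)*(o^2 + 4*o) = (o - 4)^2*(o - 3)*(o + 4)*(o)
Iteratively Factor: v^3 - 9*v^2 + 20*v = (v)*(v^2 - 9*v + 20) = v*(v - 5)*(v - 4)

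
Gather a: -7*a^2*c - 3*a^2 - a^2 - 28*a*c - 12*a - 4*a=a^2*(-7*c - 4) + a*(-28*c - 16)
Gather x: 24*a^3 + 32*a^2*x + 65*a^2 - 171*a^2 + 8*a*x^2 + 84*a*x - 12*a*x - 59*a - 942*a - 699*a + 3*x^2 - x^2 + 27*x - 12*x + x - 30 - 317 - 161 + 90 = 24*a^3 - 106*a^2 - 1700*a + x^2*(8*a + 2) + x*(32*a^2 + 72*a + 16) - 418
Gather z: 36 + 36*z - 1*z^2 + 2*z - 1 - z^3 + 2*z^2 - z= -z^3 + z^2 + 37*z + 35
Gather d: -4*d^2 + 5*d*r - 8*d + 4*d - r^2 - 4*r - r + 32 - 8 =-4*d^2 + d*(5*r - 4) - r^2 - 5*r + 24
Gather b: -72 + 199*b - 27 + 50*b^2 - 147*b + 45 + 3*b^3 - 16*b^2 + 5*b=3*b^3 + 34*b^2 + 57*b - 54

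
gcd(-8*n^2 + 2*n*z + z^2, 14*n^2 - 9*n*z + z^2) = -2*n + z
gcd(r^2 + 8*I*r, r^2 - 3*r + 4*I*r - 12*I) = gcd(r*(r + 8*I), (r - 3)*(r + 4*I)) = 1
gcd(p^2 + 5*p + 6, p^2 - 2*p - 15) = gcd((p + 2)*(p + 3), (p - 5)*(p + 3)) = p + 3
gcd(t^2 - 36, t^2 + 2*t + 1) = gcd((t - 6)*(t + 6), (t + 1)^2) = 1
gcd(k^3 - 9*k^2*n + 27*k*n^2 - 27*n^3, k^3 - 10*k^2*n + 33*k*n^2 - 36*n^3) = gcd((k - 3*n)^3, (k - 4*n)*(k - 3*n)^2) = k^2 - 6*k*n + 9*n^2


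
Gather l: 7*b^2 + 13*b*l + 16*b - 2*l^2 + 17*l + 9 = 7*b^2 + 16*b - 2*l^2 + l*(13*b + 17) + 9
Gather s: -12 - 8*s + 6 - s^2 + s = -s^2 - 7*s - 6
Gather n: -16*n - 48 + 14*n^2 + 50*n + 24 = 14*n^2 + 34*n - 24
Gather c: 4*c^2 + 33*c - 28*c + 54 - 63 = 4*c^2 + 5*c - 9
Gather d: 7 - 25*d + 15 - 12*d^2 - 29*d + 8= -12*d^2 - 54*d + 30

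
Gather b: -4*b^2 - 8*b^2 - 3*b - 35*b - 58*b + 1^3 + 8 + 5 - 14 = -12*b^2 - 96*b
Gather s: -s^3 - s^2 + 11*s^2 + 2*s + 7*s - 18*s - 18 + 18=-s^3 + 10*s^2 - 9*s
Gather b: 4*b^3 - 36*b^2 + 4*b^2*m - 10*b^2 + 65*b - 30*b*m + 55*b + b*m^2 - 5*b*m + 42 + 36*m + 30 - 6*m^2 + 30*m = 4*b^3 + b^2*(4*m - 46) + b*(m^2 - 35*m + 120) - 6*m^2 + 66*m + 72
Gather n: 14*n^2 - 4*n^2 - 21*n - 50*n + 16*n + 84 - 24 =10*n^2 - 55*n + 60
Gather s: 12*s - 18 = 12*s - 18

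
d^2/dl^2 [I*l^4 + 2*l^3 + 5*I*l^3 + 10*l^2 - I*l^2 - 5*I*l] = 12*I*l^2 + l*(12 + 30*I) + 20 - 2*I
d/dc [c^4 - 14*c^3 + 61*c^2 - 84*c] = 4*c^3 - 42*c^2 + 122*c - 84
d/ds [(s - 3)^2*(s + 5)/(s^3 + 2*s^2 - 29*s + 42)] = (3*s^2 + 2*s + 47)/(s^4 + 10*s^3 - 3*s^2 - 140*s + 196)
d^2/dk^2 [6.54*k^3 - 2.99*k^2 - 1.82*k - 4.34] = 39.24*k - 5.98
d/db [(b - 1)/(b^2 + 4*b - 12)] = (b^2 + 4*b - 2*(b - 1)*(b + 2) - 12)/(b^2 + 4*b - 12)^2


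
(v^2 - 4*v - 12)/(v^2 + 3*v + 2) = (v - 6)/(v + 1)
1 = 1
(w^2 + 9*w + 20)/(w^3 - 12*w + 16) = (w + 5)/(w^2 - 4*w + 4)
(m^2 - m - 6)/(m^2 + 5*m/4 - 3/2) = 4*(m - 3)/(4*m - 3)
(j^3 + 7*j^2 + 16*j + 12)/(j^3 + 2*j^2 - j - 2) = (j^2 + 5*j + 6)/(j^2 - 1)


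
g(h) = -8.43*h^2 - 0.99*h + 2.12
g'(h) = -16.86*h - 0.99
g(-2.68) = -55.77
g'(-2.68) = 44.19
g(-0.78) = -2.24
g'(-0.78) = 12.16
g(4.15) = -147.17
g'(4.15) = -70.96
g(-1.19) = -8.64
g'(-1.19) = 19.07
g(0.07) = 2.01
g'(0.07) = -2.17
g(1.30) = -13.41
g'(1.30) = -22.91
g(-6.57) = -355.26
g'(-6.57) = 109.78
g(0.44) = 0.05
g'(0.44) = -8.41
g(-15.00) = -1879.78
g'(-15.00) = 251.91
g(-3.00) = -70.78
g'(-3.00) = 49.59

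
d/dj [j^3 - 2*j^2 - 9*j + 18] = 3*j^2 - 4*j - 9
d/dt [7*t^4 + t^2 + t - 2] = 28*t^3 + 2*t + 1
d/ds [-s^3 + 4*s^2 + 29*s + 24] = -3*s^2 + 8*s + 29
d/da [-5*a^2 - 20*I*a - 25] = -10*a - 20*I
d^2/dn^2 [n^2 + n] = 2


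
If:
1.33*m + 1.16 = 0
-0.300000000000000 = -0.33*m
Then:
No Solution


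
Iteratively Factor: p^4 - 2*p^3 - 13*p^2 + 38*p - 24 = (p + 4)*(p^3 - 6*p^2 + 11*p - 6) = (p - 2)*(p + 4)*(p^2 - 4*p + 3) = (p - 3)*(p - 2)*(p + 4)*(p - 1)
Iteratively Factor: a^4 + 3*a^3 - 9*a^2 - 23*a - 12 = (a + 1)*(a^3 + 2*a^2 - 11*a - 12) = (a + 1)*(a + 4)*(a^2 - 2*a - 3) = (a - 3)*(a + 1)*(a + 4)*(a + 1)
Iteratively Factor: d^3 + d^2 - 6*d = (d + 3)*(d^2 - 2*d) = (d - 2)*(d + 3)*(d)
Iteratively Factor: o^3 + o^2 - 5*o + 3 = (o + 3)*(o^2 - 2*o + 1) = (o - 1)*(o + 3)*(o - 1)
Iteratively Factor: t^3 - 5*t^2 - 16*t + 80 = (t + 4)*(t^2 - 9*t + 20) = (t - 4)*(t + 4)*(t - 5)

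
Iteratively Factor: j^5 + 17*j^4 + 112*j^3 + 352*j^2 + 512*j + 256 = (j + 1)*(j^4 + 16*j^3 + 96*j^2 + 256*j + 256) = (j + 1)*(j + 4)*(j^3 + 12*j^2 + 48*j + 64) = (j + 1)*(j + 4)^2*(j^2 + 8*j + 16) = (j + 1)*(j + 4)^3*(j + 4)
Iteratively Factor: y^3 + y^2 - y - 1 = (y + 1)*(y^2 - 1) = (y - 1)*(y + 1)*(y + 1)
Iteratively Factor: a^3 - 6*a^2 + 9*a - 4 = (a - 1)*(a^2 - 5*a + 4) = (a - 1)^2*(a - 4)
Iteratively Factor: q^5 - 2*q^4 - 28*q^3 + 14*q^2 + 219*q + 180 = (q - 4)*(q^4 + 2*q^3 - 20*q^2 - 66*q - 45) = (q - 4)*(q + 3)*(q^3 - q^2 - 17*q - 15) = (q - 5)*(q - 4)*(q + 3)*(q^2 + 4*q + 3) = (q - 5)*(q - 4)*(q + 1)*(q + 3)*(q + 3)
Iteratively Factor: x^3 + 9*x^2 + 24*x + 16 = (x + 4)*(x^2 + 5*x + 4) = (x + 1)*(x + 4)*(x + 4)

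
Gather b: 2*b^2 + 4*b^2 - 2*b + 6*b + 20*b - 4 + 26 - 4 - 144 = 6*b^2 + 24*b - 126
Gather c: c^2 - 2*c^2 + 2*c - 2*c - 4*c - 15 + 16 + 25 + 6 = -c^2 - 4*c + 32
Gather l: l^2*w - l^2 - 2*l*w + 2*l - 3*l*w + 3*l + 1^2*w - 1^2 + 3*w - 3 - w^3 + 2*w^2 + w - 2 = l^2*(w - 1) + l*(5 - 5*w) - w^3 + 2*w^2 + 5*w - 6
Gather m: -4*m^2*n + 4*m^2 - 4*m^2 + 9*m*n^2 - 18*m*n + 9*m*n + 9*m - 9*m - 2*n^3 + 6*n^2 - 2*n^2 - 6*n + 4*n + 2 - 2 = -4*m^2*n + m*(9*n^2 - 9*n) - 2*n^3 + 4*n^2 - 2*n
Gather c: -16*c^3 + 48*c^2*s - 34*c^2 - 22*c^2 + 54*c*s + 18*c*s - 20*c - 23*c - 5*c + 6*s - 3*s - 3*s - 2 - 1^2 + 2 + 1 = -16*c^3 + c^2*(48*s - 56) + c*(72*s - 48)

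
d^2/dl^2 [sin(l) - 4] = -sin(l)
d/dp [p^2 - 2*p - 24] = 2*p - 2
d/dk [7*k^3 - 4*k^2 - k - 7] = 21*k^2 - 8*k - 1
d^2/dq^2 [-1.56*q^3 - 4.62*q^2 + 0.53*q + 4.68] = -9.36*q - 9.24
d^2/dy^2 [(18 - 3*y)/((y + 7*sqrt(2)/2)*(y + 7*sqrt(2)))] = 12*(-2*y^3 + 36*y^2 + 294*y + 378*sqrt(2)*y + 1029*sqrt(2) + 2058)/(4*y^6 + 126*sqrt(2)*y^5 + 3234*y^4 + 21609*sqrt(2)*y^3 + 158466*y^2 + 302526*sqrt(2)*y + 470596)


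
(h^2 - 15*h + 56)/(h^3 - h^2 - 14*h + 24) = (h^2 - 15*h + 56)/(h^3 - h^2 - 14*h + 24)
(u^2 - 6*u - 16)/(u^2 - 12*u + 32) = (u + 2)/(u - 4)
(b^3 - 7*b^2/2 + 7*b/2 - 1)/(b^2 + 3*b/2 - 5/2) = (2*b^2 - 5*b + 2)/(2*b + 5)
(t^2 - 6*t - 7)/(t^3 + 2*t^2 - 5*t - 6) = (t - 7)/(t^2 + t - 6)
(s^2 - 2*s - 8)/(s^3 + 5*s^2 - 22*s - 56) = 1/(s + 7)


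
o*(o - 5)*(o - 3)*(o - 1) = o^4 - 9*o^3 + 23*o^2 - 15*o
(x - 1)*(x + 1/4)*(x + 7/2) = x^3 + 11*x^2/4 - 23*x/8 - 7/8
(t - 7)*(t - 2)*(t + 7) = t^3 - 2*t^2 - 49*t + 98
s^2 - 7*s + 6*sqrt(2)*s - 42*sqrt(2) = (s - 7)*(s + 6*sqrt(2))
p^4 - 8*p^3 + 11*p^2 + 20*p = p*(p - 5)*(p - 4)*(p + 1)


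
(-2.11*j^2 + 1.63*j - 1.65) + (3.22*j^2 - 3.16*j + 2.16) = 1.11*j^2 - 1.53*j + 0.51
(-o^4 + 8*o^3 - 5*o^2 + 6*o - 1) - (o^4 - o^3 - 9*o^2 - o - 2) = -2*o^4 + 9*o^3 + 4*o^2 + 7*o + 1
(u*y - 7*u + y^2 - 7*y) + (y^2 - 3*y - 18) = u*y - 7*u + 2*y^2 - 10*y - 18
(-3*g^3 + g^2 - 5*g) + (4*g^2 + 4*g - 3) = -3*g^3 + 5*g^2 - g - 3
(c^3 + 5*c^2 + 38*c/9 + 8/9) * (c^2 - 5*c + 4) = c^5 - 151*c^3/9 - 2*c^2/9 + 112*c/9 + 32/9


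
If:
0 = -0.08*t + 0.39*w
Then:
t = 4.875*w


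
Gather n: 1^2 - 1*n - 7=-n - 6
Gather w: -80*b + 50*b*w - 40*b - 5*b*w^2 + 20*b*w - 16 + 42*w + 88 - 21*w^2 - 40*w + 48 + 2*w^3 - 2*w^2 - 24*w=-120*b + 2*w^3 + w^2*(-5*b - 23) + w*(70*b - 22) + 120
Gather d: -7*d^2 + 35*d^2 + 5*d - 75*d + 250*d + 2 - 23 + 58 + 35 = 28*d^2 + 180*d + 72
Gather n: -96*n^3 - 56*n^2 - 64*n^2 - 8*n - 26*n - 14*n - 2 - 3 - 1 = -96*n^3 - 120*n^2 - 48*n - 6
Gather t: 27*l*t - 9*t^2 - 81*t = -9*t^2 + t*(27*l - 81)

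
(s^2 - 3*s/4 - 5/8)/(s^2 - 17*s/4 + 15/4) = (s + 1/2)/(s - 3)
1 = 1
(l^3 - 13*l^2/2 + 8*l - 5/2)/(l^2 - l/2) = l - 6 + 5/l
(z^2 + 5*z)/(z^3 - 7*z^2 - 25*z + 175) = z/(z^2 - 12*z + 35)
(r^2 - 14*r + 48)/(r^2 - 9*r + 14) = (r^2 - 14*r + 48)/(r^2 - 9*r + 14)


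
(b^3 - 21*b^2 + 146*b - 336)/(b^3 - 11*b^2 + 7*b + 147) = (b^2 - 14*b + 48)/(b^2 - 4*b - 21)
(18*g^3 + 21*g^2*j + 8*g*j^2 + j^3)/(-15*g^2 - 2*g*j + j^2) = (-6*g^2 - 5*g*j - j^2)/(5*g - j)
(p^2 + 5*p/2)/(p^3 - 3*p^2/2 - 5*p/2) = (2*p + 5)/(2*p^2 - 3*p - 5)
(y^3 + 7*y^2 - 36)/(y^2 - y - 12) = (y^2 + 4*y - 12)/(y - 4)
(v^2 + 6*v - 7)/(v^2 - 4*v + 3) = (v + 7)/(v - 3)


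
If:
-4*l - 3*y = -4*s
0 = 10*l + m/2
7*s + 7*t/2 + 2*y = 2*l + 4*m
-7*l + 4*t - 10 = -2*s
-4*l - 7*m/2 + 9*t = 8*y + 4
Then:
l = -670/4721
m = 13400/4721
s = 1676/4721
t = 9792/4721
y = 3128/4721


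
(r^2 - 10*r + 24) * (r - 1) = r^3 - 11*r^2 + 34*r - 24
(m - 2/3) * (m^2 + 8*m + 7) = m^3 + 22*m^2/3 + 5*m/3 - 14/3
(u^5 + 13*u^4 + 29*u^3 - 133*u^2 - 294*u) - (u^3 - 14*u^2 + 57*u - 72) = u^5 + 13*u^4 + 28*u^3 - 119*u^2 - 351*u + 72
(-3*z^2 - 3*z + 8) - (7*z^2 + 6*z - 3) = -10*z^2 - 9*z + 11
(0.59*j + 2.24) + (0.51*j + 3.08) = 1.1*j + 5.32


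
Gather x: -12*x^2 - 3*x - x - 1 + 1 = -12*x^2 - 4*x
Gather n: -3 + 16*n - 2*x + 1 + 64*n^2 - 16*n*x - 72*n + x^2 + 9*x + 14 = 64*n^2 + n*(-16*x - 56) + x^2 + 7*x + 12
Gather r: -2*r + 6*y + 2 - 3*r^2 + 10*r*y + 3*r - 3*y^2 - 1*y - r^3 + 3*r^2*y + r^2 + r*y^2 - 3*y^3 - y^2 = -r^3 + r^2*(3*y - 2) + r*(y^2 + 10*y + 1) - 3*y^3 - 4*y^2 + 5*y + 2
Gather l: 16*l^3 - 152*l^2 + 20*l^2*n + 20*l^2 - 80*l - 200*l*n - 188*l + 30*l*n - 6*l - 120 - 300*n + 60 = 16*l^3 + l^2*(20*n - 132) + l*(-170*n - 274) - 300*n - 60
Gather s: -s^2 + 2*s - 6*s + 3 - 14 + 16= -s^2 - 4*s + 5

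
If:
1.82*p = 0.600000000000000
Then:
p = 0.33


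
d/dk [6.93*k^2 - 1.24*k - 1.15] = 13.86*k - 1.24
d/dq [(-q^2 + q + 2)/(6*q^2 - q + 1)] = (-5*q^2 - 26*q + 3)/(36*q^4 - 12*q^3 + 13*q^2 - 2*q + 1)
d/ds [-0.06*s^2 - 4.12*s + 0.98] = -0.12*s - 4.12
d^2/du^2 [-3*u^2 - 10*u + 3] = -6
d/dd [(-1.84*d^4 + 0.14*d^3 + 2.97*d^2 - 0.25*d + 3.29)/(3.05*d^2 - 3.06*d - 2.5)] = (-11.224*d^5 + 17.3182*d^4 + 17.5432*d^3 - 9.3757*d^2 - 34.919*d + 10.6924)/(9.3025*d^4 - 18.666*d^3 - 5.8864*d^2 + 15.3*d + 6.25)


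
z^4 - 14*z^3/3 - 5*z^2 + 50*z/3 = z*(z - 5)*(z - 5/3)*(z + 2)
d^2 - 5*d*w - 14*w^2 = (d - 7*w)*(d + 2*w)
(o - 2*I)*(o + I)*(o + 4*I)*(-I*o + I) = -I*o^4 + 3*o^3 + I*o^3 - 3*o^2 - 6*I*o^2 + 8*o + 6*I*o - 8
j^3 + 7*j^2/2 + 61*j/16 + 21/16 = (j + 3/4)*(j + 1)*(j + 7/4)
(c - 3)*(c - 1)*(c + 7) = c^3 + 3*c^2 - 25*c + 21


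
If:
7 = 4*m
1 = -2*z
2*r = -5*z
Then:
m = 7/4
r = 5/4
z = -1/2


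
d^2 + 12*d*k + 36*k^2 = (d + 6*k)^2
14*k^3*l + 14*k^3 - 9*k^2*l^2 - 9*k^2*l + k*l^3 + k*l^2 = (-7*k + l)*(-2*k + l)*(k*l + k)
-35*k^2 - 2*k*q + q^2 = (-7*k + q)*(5*k + q)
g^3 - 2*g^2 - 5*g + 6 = (g - 3)*(g - 1)*(g + 2)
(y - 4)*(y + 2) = y^2 - 2*y - 8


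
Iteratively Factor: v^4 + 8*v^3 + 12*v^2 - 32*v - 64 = (v - 2)*(v^3 + 10*v^2 + 32*v + 32) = (v - 2)*(v + 4)*(v^2 + 6*v + 8) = (v - 2)*(v + 2)*(v + 4)*(v + 4)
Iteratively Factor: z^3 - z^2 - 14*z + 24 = (z + 4)*(z^2 - 5*z + 6) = (z - 3)*(z + 4)*(z - 2)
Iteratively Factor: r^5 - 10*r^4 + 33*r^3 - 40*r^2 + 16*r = (r - 4)*(r^4 - 6*r^3 + 9*r^2 - 4*r) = (r - 4)*(r - 1)*(r^3 - 5*r^2 + 4*r) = r*(r - 4)*(r - 1)*(r^2 - 5*r + 4) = r*(r - 4)*(r - 1)^2*(r - 4)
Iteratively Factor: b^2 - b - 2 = (b + 1)*(b - 2)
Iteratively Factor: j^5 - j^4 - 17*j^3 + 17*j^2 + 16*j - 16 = (j + 4)*(j^4 - 5*j^3 + 3*j^2 + 5*j - 4) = (j + 1)*(j + 4)*(j^3 - 6*j^2 + 9*j - 4) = (j - 4)*(j + 1)*(j + 4)*(j^2 - 2*j + 1) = (j - 4)*(j - 1)*(j + 1)*(j + 4)*(j - 1)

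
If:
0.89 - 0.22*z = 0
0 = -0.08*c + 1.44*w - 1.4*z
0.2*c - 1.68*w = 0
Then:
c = 61.95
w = 7.37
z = 4.05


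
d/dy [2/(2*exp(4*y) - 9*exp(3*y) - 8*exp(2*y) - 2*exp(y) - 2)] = (-16*exp(3*y) + 54*exp(2*y) + 32*exp(y) + 4)*exp(y)/(-2*exp(4*y) + 9*exp(3*y) + 8*exp(2*y) + 2*exp(y) + 2)^2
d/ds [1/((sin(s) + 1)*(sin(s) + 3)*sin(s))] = (-8*sin(s) + 3*cos(s)^2 - 6)*cos(s)/((sin(s) + 1)^2*(sin(s) + 3)^2*sin(s)^2)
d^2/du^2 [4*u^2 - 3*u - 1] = 8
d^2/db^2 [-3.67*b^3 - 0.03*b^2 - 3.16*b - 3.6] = -22.02*b - 0.06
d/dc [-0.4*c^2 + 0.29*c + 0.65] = 0.29 - 0.8*c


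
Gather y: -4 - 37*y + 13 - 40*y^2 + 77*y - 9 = -40*y^2 + 40*y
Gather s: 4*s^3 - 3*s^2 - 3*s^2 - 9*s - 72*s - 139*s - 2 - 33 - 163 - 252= 4*s^3 - 6*s^2 - 220*s - 450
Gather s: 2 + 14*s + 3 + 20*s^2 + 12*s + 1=20*s^2 + 26*s + 6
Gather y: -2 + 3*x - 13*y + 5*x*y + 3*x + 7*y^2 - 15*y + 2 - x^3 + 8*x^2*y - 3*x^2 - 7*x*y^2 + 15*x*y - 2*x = -x^3 - 3*x^2 + 4*x + y^2*(7 - 7*x) + y*(8*x^2 + 20*x - 28)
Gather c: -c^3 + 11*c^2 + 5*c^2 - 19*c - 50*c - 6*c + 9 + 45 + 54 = -c^3 + 16*c^2 - 75*c + 108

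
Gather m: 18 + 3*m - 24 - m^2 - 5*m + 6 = -m^2 - 2*m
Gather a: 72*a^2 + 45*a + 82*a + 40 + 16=72*a^2 + 127*a + 56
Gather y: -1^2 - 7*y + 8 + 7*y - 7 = 0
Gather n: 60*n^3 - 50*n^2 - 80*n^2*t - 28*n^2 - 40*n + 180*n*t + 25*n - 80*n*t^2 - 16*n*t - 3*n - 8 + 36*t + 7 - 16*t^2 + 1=60*n^3 + n^2*(-80*t - 78) + n*(-80*t^2 + 164*t - 18) - 16*t^2 + 36*t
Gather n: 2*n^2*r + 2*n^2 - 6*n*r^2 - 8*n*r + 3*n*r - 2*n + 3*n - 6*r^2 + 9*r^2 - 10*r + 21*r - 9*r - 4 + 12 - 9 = n^2*(2*r + 2) + n*(-6*r^2 - 5*r + 1) + 3*r^2 + 2*r - 1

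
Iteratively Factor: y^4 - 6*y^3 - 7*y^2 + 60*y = (y - 5)*(y^3 - y^2 - 12*y) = (y - 5)*(y + 3)*(y^2 - 4*y) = y*(y - 5)*(y + 3)*(y - 4)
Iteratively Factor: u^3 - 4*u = (u + 2)*(u^2 - 2*u) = u*(u + 2)*(u - 2)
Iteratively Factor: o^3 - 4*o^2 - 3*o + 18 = (o - 3)*(o^2 - o - 6) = (o - 3)*(o + 2)*(o - 3)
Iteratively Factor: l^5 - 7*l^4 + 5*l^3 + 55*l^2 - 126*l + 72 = (l - 2)*(l^4 - 5*l^3 - 5*l^2 + 45*l - 36) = (l - 3)*(l - 2)*(l^3 - 2*l^2 - 11*l + 12) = (l - 4)*(l - 3)*(l - 2)*(l^2 + 2*l - 3) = (l - 4)*(l - 3)*(l - 2)*(l + 3)*(l - 1)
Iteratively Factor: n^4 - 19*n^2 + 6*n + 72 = (n + 2)*(n^3 - 2*n^2 - 15*n + 36) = (n - 3)*(n + 2)*(n^2 + n - 12) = (n - 3)*(n + 2)*(n + 4)*(n - 3)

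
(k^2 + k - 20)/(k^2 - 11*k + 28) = (k + 5)/(k - 7)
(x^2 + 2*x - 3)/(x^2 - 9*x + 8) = (x + 3)/(x - 8)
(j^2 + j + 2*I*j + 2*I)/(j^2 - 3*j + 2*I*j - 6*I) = (j + 1)/(j - 3)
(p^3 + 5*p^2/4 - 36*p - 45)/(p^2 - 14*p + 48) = (4*p^2 + 29*p + 30)/(4*(p - 8))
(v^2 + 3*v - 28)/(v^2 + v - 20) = (v + 7)/(v + 5)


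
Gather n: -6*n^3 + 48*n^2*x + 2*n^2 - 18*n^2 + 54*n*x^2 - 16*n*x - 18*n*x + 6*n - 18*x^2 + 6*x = -6*n^3 + n^2*(48*x - 16) + n*(54*x^2 - 34*x + 6) - 18*x^2 + 6*x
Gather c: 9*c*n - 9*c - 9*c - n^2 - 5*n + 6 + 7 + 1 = c*(9*n - 18) - n^2 - 5*n + 14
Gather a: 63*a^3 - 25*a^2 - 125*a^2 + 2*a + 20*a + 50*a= 63*a^3 - 150*a^2 + 72*a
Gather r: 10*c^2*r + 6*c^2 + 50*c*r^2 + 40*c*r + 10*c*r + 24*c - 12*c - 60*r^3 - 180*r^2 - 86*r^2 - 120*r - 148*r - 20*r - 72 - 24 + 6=6*c^2 + 12*c - 60*r^3 + r^2*(50*c - 266) + r*(10*c^2 + 50*c - 288) - 90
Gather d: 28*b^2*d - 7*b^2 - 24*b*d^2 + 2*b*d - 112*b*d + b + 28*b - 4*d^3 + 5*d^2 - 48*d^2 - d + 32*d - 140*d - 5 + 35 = -7*b^2 + 29*b - 4*d^3 + d^2*(-24*b - 43) + d*(28*b^2 - 110*b - 109) + 30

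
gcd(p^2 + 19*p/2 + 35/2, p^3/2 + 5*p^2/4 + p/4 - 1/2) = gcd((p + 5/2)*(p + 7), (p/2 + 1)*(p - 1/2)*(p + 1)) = 1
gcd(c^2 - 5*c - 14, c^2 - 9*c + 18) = 1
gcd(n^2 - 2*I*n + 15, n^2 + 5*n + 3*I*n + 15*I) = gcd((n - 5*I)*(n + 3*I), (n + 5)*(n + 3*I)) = n + 3*I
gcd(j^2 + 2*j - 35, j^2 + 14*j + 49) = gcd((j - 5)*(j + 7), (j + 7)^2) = j + 7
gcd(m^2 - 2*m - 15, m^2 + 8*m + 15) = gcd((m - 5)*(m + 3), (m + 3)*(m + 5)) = m + 3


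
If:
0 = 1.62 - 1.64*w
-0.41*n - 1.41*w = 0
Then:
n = -3.40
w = 0.99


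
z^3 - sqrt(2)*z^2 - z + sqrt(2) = (z - 1)*(z + 1)*(z - sqrt(2))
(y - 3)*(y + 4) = y^2 + y - 12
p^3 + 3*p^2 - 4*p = p*(p - 1)*(p + 4)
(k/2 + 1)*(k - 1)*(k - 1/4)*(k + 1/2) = k^4/2 + 5*k^3/8 - 15*k^2/16 - 5*k/16 + 1/8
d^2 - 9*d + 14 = (d - 7)*(d - 2)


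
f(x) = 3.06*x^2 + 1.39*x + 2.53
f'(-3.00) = -16.97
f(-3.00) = 25.90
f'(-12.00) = -72.05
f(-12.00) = 426.49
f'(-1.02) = -4.85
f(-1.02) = 4.30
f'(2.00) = 13.63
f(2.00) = 17.55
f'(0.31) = 3.29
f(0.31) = 3.25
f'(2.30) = 15.47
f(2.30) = 21.91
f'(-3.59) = -20.58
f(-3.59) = 36.98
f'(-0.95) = -4.42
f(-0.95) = 3.97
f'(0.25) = 2.92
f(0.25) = 3.07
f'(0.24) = 2.86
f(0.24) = 3.04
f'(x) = 6.12*x + 1.39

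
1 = 1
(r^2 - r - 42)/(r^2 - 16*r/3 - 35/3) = 3*(r + 6)/(3*r + 5)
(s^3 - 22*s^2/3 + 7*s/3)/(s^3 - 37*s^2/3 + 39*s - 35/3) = s/(s - 5)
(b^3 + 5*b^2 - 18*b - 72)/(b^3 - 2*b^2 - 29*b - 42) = (b^2 + 2*b - 24)/(b^2 - 5*b - 14)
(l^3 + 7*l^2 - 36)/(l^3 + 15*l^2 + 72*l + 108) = (l - 2)/(l + 6)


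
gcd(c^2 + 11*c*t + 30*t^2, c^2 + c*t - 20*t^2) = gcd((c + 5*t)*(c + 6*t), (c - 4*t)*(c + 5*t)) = c + 5*t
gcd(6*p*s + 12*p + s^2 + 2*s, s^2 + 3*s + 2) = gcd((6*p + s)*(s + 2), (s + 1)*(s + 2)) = s + 2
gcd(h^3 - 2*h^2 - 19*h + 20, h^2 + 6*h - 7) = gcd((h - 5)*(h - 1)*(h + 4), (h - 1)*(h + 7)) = h - 1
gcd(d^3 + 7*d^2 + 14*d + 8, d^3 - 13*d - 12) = d + 1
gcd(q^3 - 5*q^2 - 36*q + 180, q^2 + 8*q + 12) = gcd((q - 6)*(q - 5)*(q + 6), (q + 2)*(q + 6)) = q + 6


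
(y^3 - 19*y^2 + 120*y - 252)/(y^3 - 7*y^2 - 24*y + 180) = (y - 7)/(y + 5)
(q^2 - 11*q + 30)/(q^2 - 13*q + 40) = (q - 6)/(q - 8)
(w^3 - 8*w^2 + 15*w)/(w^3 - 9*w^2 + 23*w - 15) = w/(w - 1)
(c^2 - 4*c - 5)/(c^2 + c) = (c - 5)/c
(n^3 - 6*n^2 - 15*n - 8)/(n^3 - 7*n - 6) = (n^2 - 7*n - 8)/(n^2 - n - 6)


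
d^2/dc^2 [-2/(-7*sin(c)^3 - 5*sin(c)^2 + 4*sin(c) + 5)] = 2*(-441*sin(c)^6 - 385*sin(c)^5 + 544*sin(c)^4 + 305*sin(c)^3 - 134*sin(c)^2 + 110*sin(c) + 82)/(7*sin(c)^3 + 5*sin(c)^2 - 4*sin(c) - 5)^3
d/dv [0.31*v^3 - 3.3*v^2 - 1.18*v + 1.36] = 0.93*v^2 - 6.6*v - 1.18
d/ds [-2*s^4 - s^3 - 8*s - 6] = -8*s^3 - 3*s^2 - 8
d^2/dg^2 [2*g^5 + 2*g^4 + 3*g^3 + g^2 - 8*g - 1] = 40*g^3 + 24*g^2 + 18*g + 2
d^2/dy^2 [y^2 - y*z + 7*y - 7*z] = 2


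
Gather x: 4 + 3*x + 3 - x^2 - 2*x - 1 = -x^2 + x + 6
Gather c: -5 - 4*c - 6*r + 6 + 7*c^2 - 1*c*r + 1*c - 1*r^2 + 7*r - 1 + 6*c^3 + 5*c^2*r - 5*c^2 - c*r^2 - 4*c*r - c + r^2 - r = 6*c^3 + c^2*(5*r + 2) + c*(-r^2 - 5*r - 4)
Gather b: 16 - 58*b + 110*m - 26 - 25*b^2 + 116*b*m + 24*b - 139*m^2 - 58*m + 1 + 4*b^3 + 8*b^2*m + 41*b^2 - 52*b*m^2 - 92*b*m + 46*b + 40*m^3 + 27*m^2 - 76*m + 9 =4*b^3 + b^2*(8*m + 16) + b*(-52*m^2 + 24*m + 12) + 40*m^3 - 112*m^2 - 24*m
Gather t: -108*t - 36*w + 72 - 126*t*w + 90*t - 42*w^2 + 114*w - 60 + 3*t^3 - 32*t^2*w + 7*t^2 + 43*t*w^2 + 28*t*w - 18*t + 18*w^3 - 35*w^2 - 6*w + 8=3*t^3 + t^2*(7 - 32*w) + t*(43*w^2 - 98*w - 36) + 18*w^3 - 77*w^2 + 72*w + 20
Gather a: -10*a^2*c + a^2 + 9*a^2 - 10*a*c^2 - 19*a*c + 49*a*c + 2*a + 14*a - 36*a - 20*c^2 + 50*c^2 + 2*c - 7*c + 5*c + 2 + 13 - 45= a^2*(10 - 10*c) + a*(-10*c^2 + 30*c - 20) + 30*c^2 - 30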